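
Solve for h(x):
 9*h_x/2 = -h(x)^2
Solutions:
 h(x) = 9/(C1 + 2*x)


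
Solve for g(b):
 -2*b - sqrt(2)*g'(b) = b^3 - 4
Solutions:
 g(b) = C1 - sqrt(2)*b^4/8 - sqrt(2)*b^2/2 + 2*sqrt(2)*b


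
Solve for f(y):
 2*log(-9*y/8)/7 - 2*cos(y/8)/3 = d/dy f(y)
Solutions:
 f(y) = C1 + 2*y*log(-y)/7 - 6*y*log(2)/7 - 2*y/7 + 4*y*log(3)/7 - 16*sin(y/8)/3


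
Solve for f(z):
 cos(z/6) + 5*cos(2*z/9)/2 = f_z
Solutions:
 f(z) = C1 + 6*sin(z/6) + 45*sin(2*z/9)/4


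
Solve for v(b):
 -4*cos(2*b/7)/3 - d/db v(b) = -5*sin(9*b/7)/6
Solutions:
 v(b) = C1 - 14*sin(2*b/7)/3 - 35*cos(9*b/7)/54


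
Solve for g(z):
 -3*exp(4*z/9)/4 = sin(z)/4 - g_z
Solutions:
 g(z) = C1 + 27*exp(4*z/9)/16 - cos(z)/4


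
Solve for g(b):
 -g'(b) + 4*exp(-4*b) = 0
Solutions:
 g(b) = C1 - exp(-4*b)


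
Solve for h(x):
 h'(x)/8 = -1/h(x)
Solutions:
 h(x) = -sqrt(C1 - 16*x)
 h(x) = sqrt(C1 - 16*x)


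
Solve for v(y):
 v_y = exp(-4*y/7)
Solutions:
 v(y) = C1 - 7*exp(-4*y/7)/4


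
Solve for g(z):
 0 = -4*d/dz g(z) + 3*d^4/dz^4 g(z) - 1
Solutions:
 g(z) = C1 + C4*exp(6^(2/3)*z/3) - z/4 + (C2*sin(2^(2/3)*3^(1/6)*z/2) + C3*cos(2^(2/3)*3^(1/6)*z/2))*exp(-6^(2/3)*z/6)


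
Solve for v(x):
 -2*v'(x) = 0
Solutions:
 v(x) = C1


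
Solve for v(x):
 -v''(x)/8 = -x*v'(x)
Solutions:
 v(x) = C1 + C2*erfi(2*x)


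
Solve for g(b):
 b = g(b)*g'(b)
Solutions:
 g(b) = -sqrt(C1 + b^2)
 g(b) = sqrt(C1 + b^2)


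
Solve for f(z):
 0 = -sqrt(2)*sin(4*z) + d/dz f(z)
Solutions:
 f(z) = C1 - sqrt(2)*cos(4*z)/4


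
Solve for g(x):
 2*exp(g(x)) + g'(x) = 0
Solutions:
 g(x) = log(1/(C1 + 2*x))


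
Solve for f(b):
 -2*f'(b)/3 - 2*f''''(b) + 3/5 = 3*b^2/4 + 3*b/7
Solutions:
 f(b) = C1 + C4*exp(-3^(2/3)*b/3) - 3*b^3/8 - 9*b^2/28 + 9*b/10 + (C2*sin(3^(1/6)*b/2) + C3*cos(3^(1/6)*b/2))*exp(3^(2/3)*b/6)


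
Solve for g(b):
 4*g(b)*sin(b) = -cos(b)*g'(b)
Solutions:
 g(b) = C1*cos(b)^4


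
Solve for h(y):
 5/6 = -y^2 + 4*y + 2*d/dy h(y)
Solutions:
 h(y) = C1 + y^3/6 - y^2 + 5*y/12


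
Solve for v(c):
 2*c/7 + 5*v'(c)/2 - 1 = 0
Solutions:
 v(c) = C1 - 2*c^2/35 + 2*c/5


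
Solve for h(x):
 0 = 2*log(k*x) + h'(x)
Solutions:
 h(x) = C1 - 2*x*log(k*x) + 2*x


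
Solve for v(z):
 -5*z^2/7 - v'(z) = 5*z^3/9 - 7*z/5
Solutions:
 v(z) = C1 - 5*z^4/36 - 5*z^3/21 + 7*z^2/10


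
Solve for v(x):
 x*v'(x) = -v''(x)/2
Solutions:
 v(x) = C1 + C2*erf(x)


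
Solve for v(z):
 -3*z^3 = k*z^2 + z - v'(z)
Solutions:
 v(z) = C1 + k*z^3/3 + 3*z^4/4 + z^2/2


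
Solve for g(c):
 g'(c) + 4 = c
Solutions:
 g(c) = C1 + c^2/2 - 4*c


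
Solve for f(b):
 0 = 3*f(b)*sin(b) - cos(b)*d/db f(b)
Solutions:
 f(b) = C1/cos(b)^3


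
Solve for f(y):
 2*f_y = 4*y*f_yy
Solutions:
 f(y) = C1 + C2*y^(3/2)


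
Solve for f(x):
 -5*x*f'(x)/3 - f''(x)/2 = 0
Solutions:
 f(x) = C1 + C2*erf(sqrt(15)*x/3)


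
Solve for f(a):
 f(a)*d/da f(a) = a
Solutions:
 f(a) = -sqrt(C1 + a^2)
 f(a) = sqrt(C1 + a^2)


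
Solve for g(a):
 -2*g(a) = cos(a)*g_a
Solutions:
 g(a) = C1*(sin(a) - 1)/(sin(a) + 1)


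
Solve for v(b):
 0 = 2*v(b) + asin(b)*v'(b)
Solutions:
 v(b) = C1*exp(-2*Integral(1/asin(b), b))


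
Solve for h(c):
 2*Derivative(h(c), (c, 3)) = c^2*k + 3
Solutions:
 h(c) = C1 + C2*c + C3*c^2 + c^5*k/120 + c^3/4


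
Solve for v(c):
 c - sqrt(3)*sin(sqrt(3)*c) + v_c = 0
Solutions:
 v(c) = C1 - c^2/2 - cos(sqrt(3)*c)


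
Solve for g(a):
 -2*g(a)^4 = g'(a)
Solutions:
 g(a) = (-3^(2/3) - 3*3^(1/6)*I)*(1/(C1 + 2*a))^(1/3)/6
 g(a) = (-3^(2/3) + 3*3^(1/6)*I)*(1/(C1 + 2*a))^(1/3)/6
 g(a) = (1/(C1 + 6*a))^(1/3)


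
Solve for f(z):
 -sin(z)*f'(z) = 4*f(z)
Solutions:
 f(z) = C1*(cos(z)^2 + 2*cos(z) + 1)/(cos(z)^2 - 2*cos(z) + 1)


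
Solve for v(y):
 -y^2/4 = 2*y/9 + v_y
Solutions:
 v(y) = C1 - y^3/12 - y^2/9


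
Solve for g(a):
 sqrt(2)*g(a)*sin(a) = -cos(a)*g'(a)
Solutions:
 g(a) = C1*cos(a)^(sqrt(2))


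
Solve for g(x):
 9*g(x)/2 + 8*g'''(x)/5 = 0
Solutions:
 g(x) = C3*exp(x*(-2^(2/3)*45^(1/3) + 3*5^(1/3)*6^(2/3))/16)*sin(3*2^(2/3)*3^(1/6)*5^(1/3)*x/8) + C4*exp(x*(-2^(2/3)*45^(1/3) + 3*5^(1/3)*6^(2/3))/16)*cos(3*2^(2/3)*3^(1/6)*5^(1/3)*x/8) + C5*exp(-x*(2^(2/3)*45^(1/3) + 3*5^(1/3)*6^(2/3))/16) + (C1*sin(3*2^(2/3)*3^(1/6)*5^(1/3)*x/8) + C2*cos(3*2^(2/3)*3^(1/6)*5^(1/3)*x/8))*exp(2^(2/3)*45^(1/3)*x/8)


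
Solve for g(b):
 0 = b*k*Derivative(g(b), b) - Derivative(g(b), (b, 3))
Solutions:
 g(b) = C1 + Integral(C2*airyai(b*k^(1/3)) + C3*airybi(b*k^(1/3)), b)


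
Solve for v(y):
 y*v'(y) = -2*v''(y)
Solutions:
 v(y) = C1 + C2*erf(y/2)


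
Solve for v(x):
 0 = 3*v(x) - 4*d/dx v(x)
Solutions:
 v(x) = C1*exp(3*x/4)


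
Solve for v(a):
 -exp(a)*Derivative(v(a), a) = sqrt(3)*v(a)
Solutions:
 v(a) = C1*exp(sqrt(3)*exp(-a))


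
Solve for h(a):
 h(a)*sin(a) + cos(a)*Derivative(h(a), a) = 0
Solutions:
 h(a) = C1*cos(a)


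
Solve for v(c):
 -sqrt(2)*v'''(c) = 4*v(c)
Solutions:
 v(c) = C3*exp(-sqrt(2)*c) + (C1*sin(sqrt(6)*c/2) + C2*cos(sqrt(6)*c/2))*exp(sqrt(2)*c/2)


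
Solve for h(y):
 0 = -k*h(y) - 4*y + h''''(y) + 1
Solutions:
 h(y) = C1*exp(-k^(1/4)*y) + C2*exp(k^(1/4)*y) + C3*exp(-I*k^(1/4)*y) + C4*exp(I*k^(1/4)*y) - 4*y/k + 1/k


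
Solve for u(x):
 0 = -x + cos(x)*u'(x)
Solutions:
 u(x) = C1 + Integral(x/cos(x), x)


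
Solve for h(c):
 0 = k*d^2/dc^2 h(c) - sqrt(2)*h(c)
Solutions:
 h(c) = C1*exp(-2^(1/4)*c*sqrt(1/k)) + C2*exp(2^(1/4)*c*sqrt(1/k))


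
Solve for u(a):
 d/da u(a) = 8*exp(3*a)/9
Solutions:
 u(a) = C1 + 8*exp(3*a)/27


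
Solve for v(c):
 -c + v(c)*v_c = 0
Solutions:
 v(c) = -sqrt(C1 + c^2)
 v(c) = sqrt(C1 + c^2)


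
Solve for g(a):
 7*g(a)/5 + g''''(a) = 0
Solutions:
 g(a) = (C1*sin(sqrt(2)*5^(3/4)*7^(1/4)*a/10) + C2*cos(sqrt(2)*5^(3/4)*7^(1/4)*a/10))*exp(-sqrt(2)*5^(3/4)*7^(1/4)*a/10) + (C3*sin(sqrt(2)*5^(3/4)*7^(1/4)*a/10) + C4*cos(sqrt(2)*5^(3/4)*7^(1/4)*a/10))*exp(sqrt(2)*5^(3/4)*7^(1/4)*a/10)


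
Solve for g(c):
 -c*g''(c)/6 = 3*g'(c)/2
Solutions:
 g(c) = C1 + C2/c^8


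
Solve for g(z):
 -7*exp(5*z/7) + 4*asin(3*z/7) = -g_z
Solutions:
 g(z) = C1 - 4*z*asin(3*z/7) - 4*sqrt(49 - 9*z^2)/3 + 49*exp(5*z/7)/5


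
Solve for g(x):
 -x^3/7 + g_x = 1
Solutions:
 g(x) = C1 + x^4/28 + x


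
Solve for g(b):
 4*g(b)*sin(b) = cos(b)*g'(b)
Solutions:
 g(b) = C1/cos(b)^4


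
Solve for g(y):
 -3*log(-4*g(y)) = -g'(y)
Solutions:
 -Integral(1/(log(-_y) + 2*log(2)), (_y, g(y)))/3 = C1 - y


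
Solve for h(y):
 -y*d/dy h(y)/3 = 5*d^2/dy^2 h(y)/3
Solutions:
 h(y) = C1 + C2*erf(sqrt(10)*y/10)


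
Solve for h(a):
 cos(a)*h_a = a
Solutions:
 h(a) = C1 + Integral(a/cos(a), a)


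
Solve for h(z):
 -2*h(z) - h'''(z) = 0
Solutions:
 h(z) = C3*exp(-2^(1/3)*z) + (C1*sin(2^(1/3)*sqrt(3)*z/2) + C2*cos(2^(1/3)*sqrt(3)*z/2))*exp(2^(1/3)*z/2)


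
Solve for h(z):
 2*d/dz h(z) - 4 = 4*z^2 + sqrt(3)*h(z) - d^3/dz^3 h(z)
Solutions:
 h(z) = C1*exp(-2^(1/3)*sqrt(3)*z*(-4/(9 + sqrt(113))^(1/3) + 2^(1/3)*(9 + sqrt(113))^(1/3))/12)*sin(2^(1/3)*z*((9 + sqrt(113))^(-1/3) + 2^(1/3)*(9 + sqrt(113))^(1/3)/4)) + C2*exp(-2^(1/3)*sqrt(3)*z*(-4/(9 + sqrt(113))^(1/3) + 2^(1/3)*(9 + sqrt(113))^(1/3))/12)*cos(2^(1/3)*z*((9 + sqrt(113))^(-1/3) + 2^(1/3)*(9 + sqrt(113))^(1/3)/4)) + C3*exp(2^(1/3)*sqrt(3)*z*(-4/(9 + sqrt(113))^(1/3) + 2^(1/3)*(9 + sqrt(113))^(1/3))/6) - 4*sqrt(3)*z^2/3 - 16*z/3 - 44*sqrt(3)/9


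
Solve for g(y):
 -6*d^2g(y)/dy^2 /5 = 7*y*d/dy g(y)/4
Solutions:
 g(y) = C1 + C2*erf(sqrt(105)*y/12)


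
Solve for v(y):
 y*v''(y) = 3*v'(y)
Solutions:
 v(y) = C1 + C2*y^4


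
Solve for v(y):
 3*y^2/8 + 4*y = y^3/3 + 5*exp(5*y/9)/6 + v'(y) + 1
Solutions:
 v(y) = C1 - y^4/12 + y^3/8 + 2*y^2 - y - 3*exp(5*y/9)/2


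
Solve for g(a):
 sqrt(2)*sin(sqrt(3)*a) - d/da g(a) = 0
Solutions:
 g(a) = C1 - sqrt(6)*cos(sqrt(3)*a)/3


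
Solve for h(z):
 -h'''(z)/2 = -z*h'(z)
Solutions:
 h(z) = C1 + Integral(C2*airyai(2^(1/3)*z) + C3*airybi(2^(1/3)*z), z)


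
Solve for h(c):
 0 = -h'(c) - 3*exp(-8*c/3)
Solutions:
 h(c) = C1 + 9*exp(-8*c/3)/8


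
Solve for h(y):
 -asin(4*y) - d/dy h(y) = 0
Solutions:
 h(y) = C1 - y*asin(4*y) - sqrt(1 - 16*y^2)/4


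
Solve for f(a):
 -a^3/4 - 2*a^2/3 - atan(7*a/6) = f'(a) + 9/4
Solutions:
 f(a) = C1 - a^4/16 - 2*a^3/9 - a*atan(7*a/6) - 9*a/4 + 3*log(49*a^2 + 36)/7


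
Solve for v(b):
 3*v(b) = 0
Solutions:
 v(b) = 0


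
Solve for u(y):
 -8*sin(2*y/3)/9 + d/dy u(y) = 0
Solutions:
 u(y) = C1 - 4*cos(2*y/3)/3


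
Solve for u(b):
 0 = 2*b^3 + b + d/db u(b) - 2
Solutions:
 u(b) = C1 - b^4/2 - b^2/2 + 2*b


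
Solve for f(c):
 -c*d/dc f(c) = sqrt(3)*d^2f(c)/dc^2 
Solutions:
 f(c) = C1 + C2*erf(sqrt(2)*3^(3/4)*c/6)


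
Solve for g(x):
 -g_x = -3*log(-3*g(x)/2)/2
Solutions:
 -2*Integral(1/(log(-_y) - log(2) + log(3)), (_y, g(x)))/3 = C1 - x


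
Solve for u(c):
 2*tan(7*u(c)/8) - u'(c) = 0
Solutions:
 u(c) = -8*asin(C1*exp(7*c/4))/7 + 8*pi/7
 u(c) = 8*asin(C1*exp(7*c/4))/7


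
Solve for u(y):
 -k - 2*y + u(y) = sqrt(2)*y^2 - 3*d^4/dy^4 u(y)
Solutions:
 u(y) = k + sqrt(2)*y^2 + 2*y + (C1*sin(sqrt(2)*3^(3/4)*y/6) + C2*cos(sqrt(2)*3^(3/4)*y/6))*exp(-sqrt(2)*3^(3/4)*y/6) + (C3*sin(sqrt(2)*3^(3/4)*y/6) + C4*cos(sqrt(2)*3^(3/4)*y/6))*exp(sqrt(2)*3^(3/4)*y/6)


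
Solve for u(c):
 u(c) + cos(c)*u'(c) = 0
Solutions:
 u(c) = C1*sqrt(sin(c) - 1)/sqrt(sin(c) + 1)


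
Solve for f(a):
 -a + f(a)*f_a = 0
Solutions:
 f(a) = -sqrt(C1 + a^2)
 f(a) = sqrt(C1 + a^2)


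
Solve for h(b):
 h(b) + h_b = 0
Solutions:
 h(b) = C1*exp(-b)


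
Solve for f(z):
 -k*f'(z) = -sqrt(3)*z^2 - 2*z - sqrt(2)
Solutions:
 f(z) = C1 + sqrt(3)*z^3/(3*k) + z^2/k + sqrt(2)*z/k


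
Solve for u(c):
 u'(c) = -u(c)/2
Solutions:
 u(c) = C1*exp(-c/2)


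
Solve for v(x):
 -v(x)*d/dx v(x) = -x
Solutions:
 v(x) = -sqrt(C1 + x^2)
 v(x) = sqrt(C1 + x^2)


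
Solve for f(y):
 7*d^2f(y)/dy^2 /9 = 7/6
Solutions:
 f(y) = C1 + C2*y + 3*y^2/4


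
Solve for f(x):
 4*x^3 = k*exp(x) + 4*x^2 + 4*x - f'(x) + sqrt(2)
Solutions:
 f(x) = C1 + k*exp(x) - x^4 + 4*x^3/3 + 2*x^2 + sqrt(2)*x


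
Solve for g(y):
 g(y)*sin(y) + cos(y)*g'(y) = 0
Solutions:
 g(y) = C1*cos(y)


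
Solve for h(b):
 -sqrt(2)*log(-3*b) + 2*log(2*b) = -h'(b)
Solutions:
 h(b) = C1 - b*(2 - sqrt(2))*log(b) + b*(-sqrt(2) - 2*log(2) + sqrt(2)*log(3) + 2 + sqrt(2)*I*pi)


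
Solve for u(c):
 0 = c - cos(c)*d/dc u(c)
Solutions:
 u(c) = C1 + Integral(c/cos(c), c)


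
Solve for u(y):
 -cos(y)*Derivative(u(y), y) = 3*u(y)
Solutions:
 u(y) = C1*(sin(y) - 1)^(3/2)/(sin(y) + 1)^(3/2)


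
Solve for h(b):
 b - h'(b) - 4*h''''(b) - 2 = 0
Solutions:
 h(b) = C1 + C4*exp(-2^(1/3)*b/2) + b^2/2 - 2*b + (C2*sin(2^(1/3)*sqrt(3)*b/4) + C3*cos(2^(1/3)*sqrt(3)*b/4))*exp(2^(1/3)*b/4)


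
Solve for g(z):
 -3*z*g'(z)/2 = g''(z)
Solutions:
 g(z) = C1 + C2*erf(sqrt(3)*z/2)


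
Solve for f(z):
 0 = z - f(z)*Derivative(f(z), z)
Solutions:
 f(z) = -sqrt(C1 + z^2)
 f(z) = sqrt(C1 + z^2)


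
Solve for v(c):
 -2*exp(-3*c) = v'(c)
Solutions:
 v(c) = C1 + 2*exp(-3*c)/3


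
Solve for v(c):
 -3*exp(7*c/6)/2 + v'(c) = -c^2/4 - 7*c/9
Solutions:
 v(c) = C1 - c^3/12 - 7*c^2/18 + 9*exp(7*c/6)/7


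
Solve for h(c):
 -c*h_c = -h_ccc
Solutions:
 h(c) = C1 + Integral(C2*airyai(c) + C3*airybi(c), c)


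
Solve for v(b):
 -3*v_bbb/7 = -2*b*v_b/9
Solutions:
 v(b) = C1 + Integral(C2*airyai(14^(1/3)*b/3) + C3*airybi(14^(1/3)*b/3), b)


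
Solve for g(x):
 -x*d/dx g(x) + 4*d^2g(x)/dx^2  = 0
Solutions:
 g(x) = C1 + C2*erfi(sqrt(2)*x/4)


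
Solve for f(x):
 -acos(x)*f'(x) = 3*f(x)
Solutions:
 f(x) = C1*exp(-3*Integral(1/acos(x), x))


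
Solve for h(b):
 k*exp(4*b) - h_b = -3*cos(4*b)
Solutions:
 h(b) = C1 + k*exp(4*b)/4 + 3*sin(4*b)/4


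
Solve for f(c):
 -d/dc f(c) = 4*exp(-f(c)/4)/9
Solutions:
 f(c) = 4*log(C1 - c/9)


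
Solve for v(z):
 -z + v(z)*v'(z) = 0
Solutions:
 v(z) = -sqrt(C1 + z^2)
 v(z) = sqrt(C1 + z^2)


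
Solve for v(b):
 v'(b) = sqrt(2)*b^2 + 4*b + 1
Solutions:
 v(b) = C1 + sqrt(2)*b^3/3 + 2*b^2 + b


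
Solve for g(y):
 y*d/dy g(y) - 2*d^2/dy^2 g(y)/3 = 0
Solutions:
 g(y) = C1 + C2*erfi(sqrt(3)*y/2)


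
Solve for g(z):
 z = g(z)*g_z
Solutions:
 g(z) = -sqrt(C1 + z^2)
 g(z) = sqrt(C1 + z^2)


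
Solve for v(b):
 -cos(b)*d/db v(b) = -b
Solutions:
 v(b) = C1 + Integral(b/cos(b), b)


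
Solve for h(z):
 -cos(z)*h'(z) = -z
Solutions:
 h(z) = C1 + Integral(z/cos(z), z)


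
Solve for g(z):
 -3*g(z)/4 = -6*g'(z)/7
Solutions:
 g(z) = C1*exp(7*z/8)


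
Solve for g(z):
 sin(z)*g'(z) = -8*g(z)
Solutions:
 g(z) = C1*(cos(z)^4 + 4*cos(z)^3 + 6*cos(z)^2 + 4*cos(z) + 1)/(cos(z)^4 - 4*cos(z)^3 + 6*cos(z)^2 - 4*cos(z) + 1)


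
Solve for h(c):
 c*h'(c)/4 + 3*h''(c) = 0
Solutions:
 h(c) = C1 + C2*erf(sqrt(6)*c/12)


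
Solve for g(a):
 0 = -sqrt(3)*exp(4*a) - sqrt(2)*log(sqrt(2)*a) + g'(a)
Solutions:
 g(a) = C1 + sqrt(2)*a*log(a) + sqrt(2)*a*(-1 + log(2)/2) + sqrt(3)*exp(4*a)/4


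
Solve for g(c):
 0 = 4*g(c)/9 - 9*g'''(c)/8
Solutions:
 g(c) = C3*exp(2*6^(2/3)*c/9) + (C1*sin(2^(2/3)*3^(1/6)*c/3) + C2*cos(2^(2/3)*3^(1/6)*c/3))*exp(-6^(2/3)*c/9)


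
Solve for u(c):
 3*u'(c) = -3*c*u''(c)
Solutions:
 u(c) = C1 + C2*log(c)


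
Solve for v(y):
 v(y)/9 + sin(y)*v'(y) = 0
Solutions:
 v(y) = C1*(cos(y) + 1)^(1/18)/(cos(y) - 1)^(1/18)


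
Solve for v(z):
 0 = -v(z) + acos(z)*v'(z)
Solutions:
 v(z) = C1*exp(Integral(1/acos(z), z))


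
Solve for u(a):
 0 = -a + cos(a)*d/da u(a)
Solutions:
 u(a) = C1 + Integral(a/cos(a), a)


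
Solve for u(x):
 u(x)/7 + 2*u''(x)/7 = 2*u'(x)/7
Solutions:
 u(x) = (C1*sin(x/2) + C2*cos(x/2))*exp(x/2)


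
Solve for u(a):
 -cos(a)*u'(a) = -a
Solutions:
 u(a) = C1 + Integral(a/cos(a), a)


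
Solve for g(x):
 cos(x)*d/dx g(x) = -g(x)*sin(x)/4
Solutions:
 g(x) = C1*cos(x)^(1/4)


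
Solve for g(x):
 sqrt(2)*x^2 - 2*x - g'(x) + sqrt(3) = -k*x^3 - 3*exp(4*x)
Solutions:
 g(x) = C1 + k*x^4/4 + sqrt(2)*x^3/3 - x^2 + sqrt(3)*x + 3*exp(4*x)/4


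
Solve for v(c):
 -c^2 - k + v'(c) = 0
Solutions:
 v(c) = C1 + c^3/3 + c*k


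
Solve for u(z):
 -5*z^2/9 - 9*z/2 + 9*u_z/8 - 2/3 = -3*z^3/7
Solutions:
 u(z) = C1 - 2*z^4/21 + 40*z^3/243 + 2*z^2 + 16*z/27


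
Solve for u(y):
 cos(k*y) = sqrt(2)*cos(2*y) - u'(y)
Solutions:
 u(y) = C1 + sqrt(2)*sin(2*y)/2 - sin(k*y)/k


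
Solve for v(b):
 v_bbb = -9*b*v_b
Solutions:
 v(b) = C1 + Integral(C2*airyai(-3^(2/3)*b) + C3*airybi(-3^(2/3)*b), b)


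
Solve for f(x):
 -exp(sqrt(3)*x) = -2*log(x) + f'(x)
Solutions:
 f(x) = C1 + 2*x*log(x) - 2*x - sqrt(3)*exp(sqrt(3)*x)/3


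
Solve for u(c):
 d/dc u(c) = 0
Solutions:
 u(c) = C1


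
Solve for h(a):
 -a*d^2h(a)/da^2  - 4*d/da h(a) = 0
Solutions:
 h(a) = C1 + C2/a^3


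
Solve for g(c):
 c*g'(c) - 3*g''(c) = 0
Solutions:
 g(c) = C1 + C2*erfi(sqrt(6)*c/6)


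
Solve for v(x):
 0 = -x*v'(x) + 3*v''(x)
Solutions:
 v(x) = C1 + C2*erfi(sqrt(6)*x/6)


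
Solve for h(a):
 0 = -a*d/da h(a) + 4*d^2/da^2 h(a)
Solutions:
 h(a) = C1 + C2*erfi(sqrt(2)*a/4)


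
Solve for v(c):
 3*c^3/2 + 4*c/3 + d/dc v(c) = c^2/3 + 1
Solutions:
 v(c) = C1 - 3*c^4/8 + c^3/9 - 2*c^2/3 + c


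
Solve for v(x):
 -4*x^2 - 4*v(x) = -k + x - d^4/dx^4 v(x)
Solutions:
 v(x) = C1*exp(-sqrt(2)*x) + C2*exp(sqrt(2)*x) + C3*sin(sqrt(2)*x) + C4*cos(sqrt(2)*x) + k/4 - x^2 - x/4


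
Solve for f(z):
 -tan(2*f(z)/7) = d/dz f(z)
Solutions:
 f(z) = -7*asin(C1*exp(-2*z/7))/2 + 7*pi/2
 f(z) = 7*asin(C1*exp(-2*z/7))/2


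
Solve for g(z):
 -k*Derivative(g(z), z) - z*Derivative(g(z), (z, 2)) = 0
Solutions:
 g(z) = C1 + z^(1 - re(k))*(C2*sin(log(z)*Abs(im(k))) + C3*cos(log(z)*im(k)))


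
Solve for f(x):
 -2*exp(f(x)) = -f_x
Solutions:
 f(x) = log(-1/(C1 + 2*x))


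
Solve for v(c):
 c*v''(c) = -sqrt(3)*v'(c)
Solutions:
 v(c) = C1 + C2*c^(1 - sqrt(3))


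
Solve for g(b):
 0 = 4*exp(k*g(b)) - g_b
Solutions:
 g(b) = Piecewise((log(-1/(C1*k + 4*b*k))/k, Ne(k, 0)), (nan, True))
 g(b) = Piecewise((C1 + 4*b, Eq(k, 0)), (nan, True))


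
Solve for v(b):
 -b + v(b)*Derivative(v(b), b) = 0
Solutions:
 v(b) = -sqrt(C1 + b^2)
 v(b) = sqrt(C1 + b^2)


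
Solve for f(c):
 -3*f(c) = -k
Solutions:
 f(c) = k/3


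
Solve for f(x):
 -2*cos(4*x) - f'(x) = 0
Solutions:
 f(x) = C1 - sin(4*x)/2


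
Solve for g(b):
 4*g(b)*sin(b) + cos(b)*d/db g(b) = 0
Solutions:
 g(b) = C1*cos(b)^4


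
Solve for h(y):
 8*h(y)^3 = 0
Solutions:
 h(y) = 0


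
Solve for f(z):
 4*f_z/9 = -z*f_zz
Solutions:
 f(z) = C1 + C2*z^(5/9)


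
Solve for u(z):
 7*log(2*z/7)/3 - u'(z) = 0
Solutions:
 u(z) = C1 + 7*z*log(z)/3 - 7*z*log(7)/3 - 7*z/3 + 7*z*log(2)/3


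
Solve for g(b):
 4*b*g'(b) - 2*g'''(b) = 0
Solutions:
 g(b) = C1 + Integral(C2*airyai(2^(1/3)*b) + C3*airybi(2^(1/3)*b), b)


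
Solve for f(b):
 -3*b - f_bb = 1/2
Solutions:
 f(b) = C1 + C2*b - b^3/2 - b^2/4


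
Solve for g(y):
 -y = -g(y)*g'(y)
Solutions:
 g(y) = -sqrt(C1 + y^2)
 g(y) = sqrt(C1 + y^2)


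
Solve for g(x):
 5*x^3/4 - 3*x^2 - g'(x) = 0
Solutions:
 g(x) = C1 + 5*x^4/16 - x^3


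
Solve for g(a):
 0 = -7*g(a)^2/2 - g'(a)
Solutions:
 g(a) = 2/(C1 + 7*a)


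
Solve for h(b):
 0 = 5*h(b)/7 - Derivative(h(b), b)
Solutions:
 h(b) = C1*exp(5*b/7)


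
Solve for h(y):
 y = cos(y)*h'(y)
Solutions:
 h(y) = C1 + Integral(y/cos(y), y)


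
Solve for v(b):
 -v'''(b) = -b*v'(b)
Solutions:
 v(b) = C1 + Integral(C2*airyai(b) + C3*airybi(b), b)


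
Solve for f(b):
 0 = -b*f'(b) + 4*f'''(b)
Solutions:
 f(b) = C1 + Integral(C2*airyai(2^(1/3)*b/2) + C3*airybi(2^(1/3)*b/2), b)


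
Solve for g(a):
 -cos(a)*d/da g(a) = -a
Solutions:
 g(a) = C1 + Integral(a/cos(a), a)


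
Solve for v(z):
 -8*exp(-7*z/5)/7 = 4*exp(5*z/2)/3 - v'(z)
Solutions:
 v(z) = C1 + 8*exp(5*z/2)/15 - 40*exp(-7*z/5)/49


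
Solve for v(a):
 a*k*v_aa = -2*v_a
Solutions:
 v(a) = C1 + a^(((re(k) - 2)*re(k) + im(k)^2)/(re(k)^2 + im(k)^2))*(C2*sin(2*log(a)*Abs(im(k))/(re(k)^2 + im(k)^2)) + C3*cos(2*log(a)*im(k)/(re(k)^2 + im(k)^2)))


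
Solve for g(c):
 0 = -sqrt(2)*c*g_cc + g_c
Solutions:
 g(c) = C1 + C2*c^(sqrt(2)/2 + 1)


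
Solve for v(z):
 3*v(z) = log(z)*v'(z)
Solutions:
 v(z) = C1*exp(3*li(z))


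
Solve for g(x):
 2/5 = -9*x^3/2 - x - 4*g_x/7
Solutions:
 g(x) = C1 - 63*x^4/32 - 7*x^2/8 - 7*x/10


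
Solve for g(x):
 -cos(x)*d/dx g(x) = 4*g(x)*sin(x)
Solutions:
 g(x) = C1*cos(x)^4


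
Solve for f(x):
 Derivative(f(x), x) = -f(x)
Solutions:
 f(x) = C1*exp(-x)


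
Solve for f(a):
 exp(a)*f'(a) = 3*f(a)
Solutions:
 f(a) = C1*exp(-3*exp(-a))


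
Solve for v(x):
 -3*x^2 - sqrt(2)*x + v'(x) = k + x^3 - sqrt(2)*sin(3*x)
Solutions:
 v(x) = C1 + k*x + x^4/4 + x^3 + sqrt(2)*x^2/2 + sqrt(2)*cos(3*x)/3


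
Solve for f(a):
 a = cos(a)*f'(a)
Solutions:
 f(a) = C1 + Integral(a/cos(a), a)


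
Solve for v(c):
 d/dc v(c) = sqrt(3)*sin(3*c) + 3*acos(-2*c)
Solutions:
 v(c) = C1 + 3*c*acos(-2*c) + 3*sqrt(1 - 4*c^2)/2 - sqrt(3)*cos(3*c)/3


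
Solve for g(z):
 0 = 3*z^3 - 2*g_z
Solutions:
 g(z) = C1 + 3*z^4/8


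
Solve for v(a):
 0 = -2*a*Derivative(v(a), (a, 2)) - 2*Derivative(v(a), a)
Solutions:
 v(a) = C1 + C2*log(a)


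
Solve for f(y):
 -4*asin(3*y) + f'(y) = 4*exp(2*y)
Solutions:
 f(y) = C1 + 4*y*asin(3*y) + 4*sqrt(1 - 9*y^2)/3 + 2*exp(2*y)


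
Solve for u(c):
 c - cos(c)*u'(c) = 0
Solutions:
 u(c) = C1 + Integral(c/cos(c), c)


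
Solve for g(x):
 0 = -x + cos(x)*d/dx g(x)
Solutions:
 g(x) = C1 + Integral(x/cos(x), x)


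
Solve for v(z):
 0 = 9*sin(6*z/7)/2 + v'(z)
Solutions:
 v(z) = C1 + 21*cos(6*z/7)/4


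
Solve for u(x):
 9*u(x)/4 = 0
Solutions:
 u(x) = 0


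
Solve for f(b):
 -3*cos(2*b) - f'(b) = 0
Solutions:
 f(b) = C1 - 3*sin(2*b)/2


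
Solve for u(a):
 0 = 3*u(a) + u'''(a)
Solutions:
 u(a) = C3*exp(-3^(1/3)*a) + (C1*sin(3^(5/6)*a/2) + C2*cos(3^(5/6)*a/2))*exp(3^(1/3)*a/2)


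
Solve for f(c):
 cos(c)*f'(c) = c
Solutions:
 f(c) = C1 + Integral(c/cos(c), c)


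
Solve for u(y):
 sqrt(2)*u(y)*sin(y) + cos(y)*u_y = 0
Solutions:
 u(y) = C1*cos(y)^(sqrt(2))


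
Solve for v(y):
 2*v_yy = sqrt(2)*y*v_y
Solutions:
 v(y) = C1 + C2*erfi(2^(1/4)*y/2)


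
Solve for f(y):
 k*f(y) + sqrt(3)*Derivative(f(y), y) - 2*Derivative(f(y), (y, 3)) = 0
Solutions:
 f(y) = C1*exp(-2^(1/3)*y*(3^(2/3)*(-3*k + sqrt(9*k^2 - 2*sqrt(3)))^(1/3) + 2^(1/3)*3^(5/6)/(-3*k + sqrt(9*k^2 - 2*sqrt(3)))^(1/3))/6) + C2*exp(2^(1/3)*y*(3^(2/3)*(-3*k + sqrt(9*k^2 - 2*sqrt(3)))^(1/3)/12 - 3^(1/6)*I*(-3*k + sqrt(9*k^2 - 2*sqrt(3)))^(1/3)/4 - 2^(1/3)*sqrt(3)/((-3^(2/3) + 3*3^(1/6)*I)*(-3*k + sqrt(9*k^2 - 2*sqrt(3)))^(1/3)))) + C3*exp(2^(1/3)*y*(3^(2/3)*(-3*k + sqrt(9*k^2 - 2*sqrt(3)))^(1/3)/12 + 3^(1/6)*I*(-3*k + sqrt(9*k^2 - 2*sqrt(3)))^(1/3)/4 + 2^(1/3)*sqrt(3)/((3^(2/3) + 3*3^(1/6)*I)*(-3*k + sqrt(9*k^2 - 2*sqrt(3)))^(1/3))))


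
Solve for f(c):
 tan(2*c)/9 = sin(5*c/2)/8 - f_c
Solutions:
 f(c) = C1 + log(cos(2*c))/18 - cos(5*c/2)/20


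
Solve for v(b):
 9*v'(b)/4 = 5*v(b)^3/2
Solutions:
 v(b) = -3*sqrt(2)*sqrt(-1/(C1 + 10*b))/2
 v(b) = 3*sqrt(2)*sqrt(-1/(C1 + 10*b))/2


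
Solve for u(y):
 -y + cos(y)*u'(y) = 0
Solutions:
 u(y) = C1 + Integral(y/cos(y), y)


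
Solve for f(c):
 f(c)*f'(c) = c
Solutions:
 f(c) = -sqrt(C1 + c^2)
 f(c) = sqrt(C1 + c^2)


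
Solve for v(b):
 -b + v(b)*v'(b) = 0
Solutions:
 v(b) = -sqrt(C1 + b^2)
 v(b) = sqrt(C1 + b^2)


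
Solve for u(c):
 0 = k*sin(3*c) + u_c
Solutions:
 u(c) = C1 + k*cos(3*c)/3


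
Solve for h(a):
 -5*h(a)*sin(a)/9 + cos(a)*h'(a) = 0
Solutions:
 h(a) = C1/cos(a)^(5/9)


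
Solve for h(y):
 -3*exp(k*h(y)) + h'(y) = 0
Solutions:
 h(y) = Piecewise((log(-1/(C1*k + 3*k*y))/k, Ne(k, 0)), (nan, True))
 h(y) = Piecewise((C1 + 3*y, Eq(k, 0)), (nan, True))


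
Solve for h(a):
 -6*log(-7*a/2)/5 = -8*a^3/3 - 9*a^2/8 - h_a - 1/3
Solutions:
 h(a) = C1 - 2*a^4/3 - 3*a^3/8 + 6*a*log(-a)/5 + a*(-23 - 18*log(2) + 18*log(7))/15


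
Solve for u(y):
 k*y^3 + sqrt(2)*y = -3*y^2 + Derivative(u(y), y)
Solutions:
 u(y) = C1 + k*y^4/4 + y^3 + sqrt(2)*y^2/2


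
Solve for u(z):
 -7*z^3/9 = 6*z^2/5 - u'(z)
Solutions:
 u(z) = C1 + 7*z^4/36 + 2*z^3/5


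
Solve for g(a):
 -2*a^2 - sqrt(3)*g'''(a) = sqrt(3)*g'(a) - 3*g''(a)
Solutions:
 g(a) = C1 - 2*sqrt(3)*a^3/9 - 2*a^2 - 8*sqrt(3)*a/3 + (C2*sin(a/2) + C3*cos(a/2))*exp(sqrt(3)*a/2)


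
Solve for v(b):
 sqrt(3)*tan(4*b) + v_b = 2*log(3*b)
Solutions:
 v(b) = C1 + 2*b*log(b) - 2*b + 2*b*log(3) + sqrt(3)*log(cos(4*b))/4


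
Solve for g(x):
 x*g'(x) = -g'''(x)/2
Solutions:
 g(x) = C1 + Integral(C2*airyai(-2^(1/3)*x) + C3*airybi(-2^(1/3)*x), x)


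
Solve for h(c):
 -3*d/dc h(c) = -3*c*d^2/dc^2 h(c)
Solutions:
 h(c) = C1 + C2*c^2


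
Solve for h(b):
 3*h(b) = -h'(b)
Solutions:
 h(b) = C1*exp(-3*b)


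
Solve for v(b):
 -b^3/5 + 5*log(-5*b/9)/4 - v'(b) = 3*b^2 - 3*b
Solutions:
 v(b) = C1 - b^4/20 - b^3 + 3*b^2/2 + 5*b*log(-b)/4 + 5*b*(-2*log(3) - 1 + log(5))/4


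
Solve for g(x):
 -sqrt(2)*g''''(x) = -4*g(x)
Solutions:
 g(x) = C1*exp(-2^(3/8)*x) + C2*exp(2^(3/8)*x) + C3*sin(2^(3/8)*x) + C4*cos(2^(3/8)*x)


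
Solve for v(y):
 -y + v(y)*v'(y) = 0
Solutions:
 v(y) = -sqrt(C1 + y^2)
 v(y) = sqrt(C1 + y^2)


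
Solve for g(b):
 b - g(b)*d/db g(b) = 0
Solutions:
 g(b) = -sqrt(C1 + b^2)
 g(b) = sqrt(C1 + b^2)


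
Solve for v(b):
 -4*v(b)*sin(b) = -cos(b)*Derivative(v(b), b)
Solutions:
 v(b) = C1/cos(b)^4


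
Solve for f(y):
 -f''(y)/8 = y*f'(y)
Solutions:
 f(y) = C1 + C2*erf(2*y)


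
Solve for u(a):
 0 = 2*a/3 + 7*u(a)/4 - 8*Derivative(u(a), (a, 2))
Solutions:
 u(a) = C1*exp(-sqrt(14)*a/8) + C2*exp(sqrt(14)*a/8) - 8*a/21


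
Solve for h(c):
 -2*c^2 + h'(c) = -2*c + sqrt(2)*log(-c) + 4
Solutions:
 h(c) = C1 + 2*c^3/3 - c^2 + sqrt(2)*c*log(-c) + c*(4 - sqrt(2))


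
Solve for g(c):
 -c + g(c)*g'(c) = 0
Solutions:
 g(c) = -sqrt(C1 + c^2)
 g(c) = sqrt(C1 + c^2)


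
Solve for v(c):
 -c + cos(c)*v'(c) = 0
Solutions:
 v(c) = C1 + Integral(c/cos(c), c)


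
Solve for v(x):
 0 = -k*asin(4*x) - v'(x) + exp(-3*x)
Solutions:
 v(x) = C1 - k*x*asin(4*x) - k*sqrt(1 - 16*x^2)/4 - exp(-3*x)/3


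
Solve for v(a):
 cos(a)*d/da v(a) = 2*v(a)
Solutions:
 v(a) = C1*(sin(a) + 1)/(sin(a) - 1)


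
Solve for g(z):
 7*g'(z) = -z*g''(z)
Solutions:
 g(z) = C1 + C2/z^6


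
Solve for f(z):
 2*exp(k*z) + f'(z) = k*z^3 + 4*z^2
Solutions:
 f(z) = C1 + k*z^4/4 + 4*z^3/3 - 2*exp(k*z)/k


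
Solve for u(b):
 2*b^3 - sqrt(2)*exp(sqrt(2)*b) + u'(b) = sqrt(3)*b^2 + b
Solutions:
 u(b) = C1 - b^4/2 + sqrt(3)*b^3/3 + b^2/2 + exp(sqrt(2)*b)


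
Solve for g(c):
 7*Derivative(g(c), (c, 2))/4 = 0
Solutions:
 g(c) = C1 + C2*c


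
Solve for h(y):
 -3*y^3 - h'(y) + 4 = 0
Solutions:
 h(y) = C1 - 3*y^4/4 + 4*y


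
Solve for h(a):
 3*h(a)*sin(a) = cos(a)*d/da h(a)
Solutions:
 h(a) = C1/cos(a)^3


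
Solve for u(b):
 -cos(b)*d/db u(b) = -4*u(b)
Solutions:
 u(b) = C1*(sin(b)^2 + 2*sin(b) + 1)/(sin(b)^2 - 2*sin(b) + 1)


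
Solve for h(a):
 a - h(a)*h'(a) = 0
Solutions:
 h(a) = -sqrt(C1 + a^2)
 h(a) = sqrt(C1 + a^2)


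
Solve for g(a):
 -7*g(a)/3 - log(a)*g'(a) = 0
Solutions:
 g(a) = C1*exp(-7*li(a)/3)


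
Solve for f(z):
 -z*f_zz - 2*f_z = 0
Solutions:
 f(z) = C1 + C2/z


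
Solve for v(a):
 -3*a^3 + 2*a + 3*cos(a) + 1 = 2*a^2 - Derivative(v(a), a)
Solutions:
 v(a) = C1 + 3*a^4/4 + 2*a^3/3 - a^2 - a - 3*sin(a)


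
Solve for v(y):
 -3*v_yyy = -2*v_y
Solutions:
 v(y) = C1 + C2*exp(-sqrt(6)*y/3) + C3*exp(sqrt(6)*y/3)


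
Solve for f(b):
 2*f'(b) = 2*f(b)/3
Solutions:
 f(b) = C1*exp(b/3)


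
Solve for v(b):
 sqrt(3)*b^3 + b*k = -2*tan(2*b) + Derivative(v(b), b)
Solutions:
 v(b) = C1 + sqrt(3)*b^4/4 + b^2*k/2 - log(cos(2*b))


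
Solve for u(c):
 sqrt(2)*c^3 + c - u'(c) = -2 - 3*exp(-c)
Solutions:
 u(c) = C1 + sqrt(2)*c^4/4 + c^2/2 + 2*c - 3*exp(-c)


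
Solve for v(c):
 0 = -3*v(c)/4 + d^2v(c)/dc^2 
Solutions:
 v(c) = C1*exp(-sqrt(3)*c/2) + C2*exp(sqrt(3)*c/2)


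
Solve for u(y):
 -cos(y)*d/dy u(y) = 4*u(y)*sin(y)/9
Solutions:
 u(y) = C1*cos(y)^(4/9)


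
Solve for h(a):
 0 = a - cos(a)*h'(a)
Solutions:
 h(a) = C1 + Integral(a/cos(a), a)


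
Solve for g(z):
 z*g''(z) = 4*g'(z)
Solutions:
 g(z) = C1 + C2*z^5


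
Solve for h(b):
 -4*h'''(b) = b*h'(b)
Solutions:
 h(b) = C1 + Integral(C2*airyai(-2^(1/3)*b/2) + C3*airybi(-2^(1/3)*b/2), b)


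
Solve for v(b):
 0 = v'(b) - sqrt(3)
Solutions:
 v(b) = C1 + sqrt(3)*b


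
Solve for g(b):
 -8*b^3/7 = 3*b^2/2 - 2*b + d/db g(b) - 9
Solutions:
 g(b) = C1 - 2*b^4/7 - b^3/2 + b^2 + 9*b


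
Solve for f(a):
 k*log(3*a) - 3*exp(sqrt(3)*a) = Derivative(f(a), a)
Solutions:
 f(a) = C1 + a*k*log(a) + a*k*(-1 + log(3)) - sqrt(3)*exp(sqrt(3)*a)


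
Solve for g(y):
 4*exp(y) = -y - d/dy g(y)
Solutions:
 g(y) = C1 - y^2/2 - 4*exp(y)


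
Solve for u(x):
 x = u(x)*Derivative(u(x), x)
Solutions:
 u(x) = -sqrt(C1 + x^2)
 u(x) = sqrt(C1 + x^2)


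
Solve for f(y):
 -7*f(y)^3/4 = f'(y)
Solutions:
 f(y) = -sqrt(2)*sqrt(-1/(C1 - 7*y))
 f(y) = sqrt(2)*sqrt(-1/(C1 - 7*y))


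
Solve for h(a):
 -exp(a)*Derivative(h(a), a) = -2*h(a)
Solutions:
 h(a) = C1*exp(-2*exp(-a))


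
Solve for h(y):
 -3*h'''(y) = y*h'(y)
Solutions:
 h(y) = C1 + Integral(C2*airyai(-3^(2/3)*y/3) + C3*airybi(-3^(2/3)*y/3), y)


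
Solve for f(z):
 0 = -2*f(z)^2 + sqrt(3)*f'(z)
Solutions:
 f(z) = -3/(C1 + 2*sqrt(3)*z)


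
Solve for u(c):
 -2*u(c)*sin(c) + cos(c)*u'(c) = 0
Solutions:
 u(c) = C1/cos(c)^2


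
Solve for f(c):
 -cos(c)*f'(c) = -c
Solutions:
 f(c) = C1 + Integral(c/cos(c), c)


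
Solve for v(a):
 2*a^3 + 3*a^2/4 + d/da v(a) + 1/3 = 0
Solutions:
 v(a) = C1 - a^4/2 - a^3/4 - a/3


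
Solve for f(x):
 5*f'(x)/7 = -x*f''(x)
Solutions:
 f(x) = C1 + C2*x^(2/7)


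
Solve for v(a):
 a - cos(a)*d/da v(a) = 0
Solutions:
 v(a) = C1 + Integral(a/cos(a), a)


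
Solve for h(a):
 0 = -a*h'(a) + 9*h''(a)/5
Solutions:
 h(a) = C1 + C2*erfi(sqrt(10)*a/6)


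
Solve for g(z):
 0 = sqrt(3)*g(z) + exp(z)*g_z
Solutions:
 g(z) = C1*exp(sqrt(3)*exp(-z))


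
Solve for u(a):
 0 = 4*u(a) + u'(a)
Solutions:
 u(a) = C1*exp(-4*a)


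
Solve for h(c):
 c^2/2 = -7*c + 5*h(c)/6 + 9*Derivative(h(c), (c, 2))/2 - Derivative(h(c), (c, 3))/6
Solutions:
 h(c) = C1*exp(c*(-2^(2/3)*(sqrt(14605) + 1463)^(1/3)/4 - 81*2^(1/3)/(2*(sqrt(14605) + 1463)^(1/3)) + 9))*sin(2^(1/3)*sqrt(3)*c*(-2^(1/3)*(sqrt(14605) + 1463)^(1/3) + 162/(sqrt(14605) + 1463)^(1/3))/4) + C2*exp(c*(-2^(2/3)*(sqrt(14605) + 1463)^(1/3)/4 - 81*2^(1/3)/(2*(sqrt(14605) + 1463)^(1/3)) + 9))*cos(2^(1/3)*sqrt(3)*c*(-2^(1/3)*(sqrt(14605) + 1463)^(1/3) + 162/(sqrt(14605) + 1463)^(1/3))/4) + C3*exp(c*(81*2^(1/3)/(sqrt(14605) + 1463)^(1/3) + 9 + 2^(2/3)*(sqrt(14605) + 1463)^(1/3)/2)) + 3*c^2/5 + 42*c/5 - 162/25


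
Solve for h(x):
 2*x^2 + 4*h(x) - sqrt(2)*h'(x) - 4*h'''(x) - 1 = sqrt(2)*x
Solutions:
 h(x) = C1*exp(3^(1/3)*x*(-(36 + sqrt(6)*sqrt(sqrt(2) + 216))^(1/3) + sqrt(2)*3^(1/3)/(36 + sqrt(6)*sqrt(sqrt(2) + 216))^(1/3))/12)*sin(3^(1/6)*x*(3*sqrt(2)/(36 + sqrt(6)*sqrt(sqrt(2) + 216))^(1/3) + 3^(2/3)*(36 + sqrt(6)*sqrt(sqrt(2) + 216))^(1/3))/12) + C2*exp(3^(1/3)*x*(-(36 + sqrt(6)*sqrt(sqrt(2) + 216))^(1/3) + sqrt(2)*3^(1/3)/(36 + sqrt(6)*sqrt(sqrt(2) + 216))^(1/3))/12)*cos(3^(1/6)*x*(3*sqrt(2)/(36 + sqrt(6)*sqrt(sqrt(2) + 216))^(1/3) + 3^(2/3)*(36 + sqrt(6)*sqrt(sqrt(2) + 216))^(1/3))/12) + C3*exp(-3^(1/3)*x*(-(36 + sqrt(6)*sqrt(sqrt(2) + 216))^(1/3) + sqrt(2)*3^(1/3)/(36 + sqrt(6)*sqrt(sqrt(2) + 216))^(1/3))/6) - x^2/2 + 1/4


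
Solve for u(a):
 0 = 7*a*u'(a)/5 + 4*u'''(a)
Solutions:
 u(a) = C1 + Integral(C2*airyai(-350^(1/3)*a/10) + C3*airybi(-350^(1/3)*a/10), a)


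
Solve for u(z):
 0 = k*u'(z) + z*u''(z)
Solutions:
 u(z) = C1 + z^(1 - re(k))*(C2*sin(log(z)*Abs(im(k))) + C3*cos(log(z)*im(k)))


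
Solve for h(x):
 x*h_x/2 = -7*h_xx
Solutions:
 h(x) = C1 + C2*erf(sqrt(7)*x/14)


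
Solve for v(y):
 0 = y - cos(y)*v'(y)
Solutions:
 v(y) = C1 + Integral(y/cos(y), y)


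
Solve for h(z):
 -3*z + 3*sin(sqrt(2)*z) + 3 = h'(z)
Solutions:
 h(z) = C1 - 3*z^2/2 + 3*z - 3*sqrt(2)*cos(sqrt(2)*z)/2


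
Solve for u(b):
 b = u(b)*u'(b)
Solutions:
 u(b) = -sqrt(C1 + b^2)
 u(b) = sqrt(C1 + b^2)


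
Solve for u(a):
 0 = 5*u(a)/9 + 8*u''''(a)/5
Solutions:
 u(a) = (C1*sin(sqrt(15)*2^(3/4)*a/12) + C2*cos(sqrt(15)*2^(3/4)*a/12))*exp(-sqrt(15)*2^(3/4)*a/12) + (C3*sin(sqrt(15)*2^(3/4)*a/12) + C4*cos(sqrt(15)*2^(3/4)*a/12))*exp(sqrt(15)*2^(3/4)*a/12)


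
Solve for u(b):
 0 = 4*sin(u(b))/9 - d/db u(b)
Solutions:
 -4*b/9 + log(cos(u(b)) - 1)/2 - log(cos(u(b)) + 1)/2 = C1


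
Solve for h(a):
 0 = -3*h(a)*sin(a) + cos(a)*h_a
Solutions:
 h(a) = C1/cos(a)^3


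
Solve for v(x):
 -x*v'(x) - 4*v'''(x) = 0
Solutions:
 v(x) = C1 + Integral(C2*airyai(-2^(1/3)*x/2) + C3*airybi(-2^(1/3)*x/2), x)


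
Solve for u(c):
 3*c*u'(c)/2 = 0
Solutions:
 u(c) = C1


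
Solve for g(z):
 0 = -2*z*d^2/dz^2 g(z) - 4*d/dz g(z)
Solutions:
 g(z) = C1 + C2/z


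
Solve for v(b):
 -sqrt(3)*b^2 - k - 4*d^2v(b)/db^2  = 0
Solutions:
 v(b) = C1 + C2*b - sqrt(3)*b^4/48 - b^2*k/8


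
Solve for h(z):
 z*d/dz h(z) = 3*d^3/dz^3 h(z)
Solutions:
 h(z) = C1 + Integral(C2*airyai(3^(2/3)*z/3) + C3*airybi(3^(2/3)*z/3), z)


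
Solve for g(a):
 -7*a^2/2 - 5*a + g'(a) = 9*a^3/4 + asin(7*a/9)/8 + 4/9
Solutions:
 g(a) = C1 + 9*a^4/16 + 7*a^3/6 + 5*a^2/2 + a*asin(7*a/9)/8 + 4*a/9 + sqrt(81 - 49*a^2)/56


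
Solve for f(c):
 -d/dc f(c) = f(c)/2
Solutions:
 f(c) = C1*exp(-c/2)


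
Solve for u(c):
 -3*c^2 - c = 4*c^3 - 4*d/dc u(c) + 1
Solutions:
 u(c) = C1 + c^4/4 + c^3/4 + c^2/8 + c/4


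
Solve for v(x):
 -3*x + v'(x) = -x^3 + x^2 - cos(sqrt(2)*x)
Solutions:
 v(x) = C1 - x^4/4 + x^3/3 + 3*x^2/2 - sqrt(2)*sin(sqrt(2)*x)/2


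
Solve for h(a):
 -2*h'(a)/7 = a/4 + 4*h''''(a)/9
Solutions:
 h(a) = C1 + C4*exp(-42^(2/3)*a/14) - 7*a^2/16 + (C2*sin(3*14^(2/3)*3^(1/6)*a/28) + C3*cos(3*14^(2/3)*3^(1/6)*a/28))*exp(42^(2/3)*a/28)


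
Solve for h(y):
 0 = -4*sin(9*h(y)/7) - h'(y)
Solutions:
 4*y + 7*log(cos(9*h(y)/7) - 1)/18 - 7*log(cos(9*h(y)/7) + 1)/18 = C1


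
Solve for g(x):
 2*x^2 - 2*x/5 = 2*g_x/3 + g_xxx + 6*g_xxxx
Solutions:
 g(x) = C1 + C2*exp(x*(-2 + (18*sqrt(326) + 325)^(-1/3) + (18*sqrt(326) + 325)^(1/3))/36)*sin(sqrt(3)*x*(-(18*sqrt(326) + 325)^(1/3) + (18*sqrt(326) + 325)^(-1/3))/36) + C3*exp(x*(-2 + (18*sqrt(326) + 325)^(-1/3) + (18*sqrt(326) + 325)^(1/3))/36)*cos(sqrt(3)*x*(-(18*sqrt(326) + 325)^(1/3) + (18*sqrt(326) + 325)^(-1/3))/36) + C4*exp(-x*((18*sqrt(326) + 325)^(-1/3) + 1 + (18*sqrt(326) + 325)^(1/3))/18) + x^3 - 3*x^2/10 - 9*x


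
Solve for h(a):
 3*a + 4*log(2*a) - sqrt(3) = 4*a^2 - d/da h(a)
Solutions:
 h(a) = C1 + 4*a^3/3 - 3*a^2/2 - 4*a*log(a) - a*log(16) + sqrt(3)*a + 4*a


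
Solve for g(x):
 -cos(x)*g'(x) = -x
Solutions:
 g(x) = C1 + Integral(x/cos(x), x)


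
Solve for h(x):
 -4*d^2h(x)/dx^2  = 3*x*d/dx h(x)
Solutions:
 h(x) = C1 + C2*erf(sqrt(6)*x/4)


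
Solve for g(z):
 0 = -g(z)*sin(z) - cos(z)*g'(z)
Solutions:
 g(z) = C1*cos(z)


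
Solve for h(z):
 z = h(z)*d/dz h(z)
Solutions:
 h(z) = -sqrt(C1 + z^2)
 h(z) = sqrt(C1 + z^2)


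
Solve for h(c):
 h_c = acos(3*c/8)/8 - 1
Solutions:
 h(c) = C1 + c*acos(3*c/8)/8 - c - sqrt(64 - 9*c^2)/24


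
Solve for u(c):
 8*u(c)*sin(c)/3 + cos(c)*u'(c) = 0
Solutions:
 u(c) = C1*cos(c)^(8/3)


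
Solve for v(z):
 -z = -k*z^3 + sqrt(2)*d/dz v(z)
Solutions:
 v(z) = C1 + sqrt(2)*k*z^4/8 - sqrt(2)*z^2/4


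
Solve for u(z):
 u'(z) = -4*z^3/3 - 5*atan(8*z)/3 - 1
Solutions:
 u(z) = C1 - z^4/3 - 5*z*atan(8*z)/3 - z + 5*log(64*z^2 + 1)/48


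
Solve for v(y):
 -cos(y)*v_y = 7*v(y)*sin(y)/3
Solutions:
 v(y) = C1*cos(y)^(7/3)


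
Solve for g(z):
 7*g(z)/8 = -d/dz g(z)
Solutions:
 g(z) = C1*exp(-7*z/8)


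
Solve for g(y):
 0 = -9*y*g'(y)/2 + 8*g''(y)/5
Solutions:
 g(y) = C1 + C2*erfi(3*sqrt(10)*y/8)


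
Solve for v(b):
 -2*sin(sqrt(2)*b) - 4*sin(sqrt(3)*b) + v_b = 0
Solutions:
 v(b) = C1 - sqrt(2)*cos(sqrt(2)*b) - 4*sqrt(3)*cos(sqrt(3)*b)/3


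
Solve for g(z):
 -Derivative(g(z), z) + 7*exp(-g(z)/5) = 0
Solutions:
 g(z) = 5*log(C1 + 7*z/5)


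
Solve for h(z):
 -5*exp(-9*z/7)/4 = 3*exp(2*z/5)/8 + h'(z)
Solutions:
 h(z) = C1 - 15*exp(2*z/5)/16 + 35*exp(-9*z/7)/36


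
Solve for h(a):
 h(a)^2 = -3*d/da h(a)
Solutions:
 h(a) = 3/(C1 + a)


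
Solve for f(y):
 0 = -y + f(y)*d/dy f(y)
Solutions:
 f(y) = -sqrt(C1 + y^2)
 f(y) = sqrt(C1 + y^2)


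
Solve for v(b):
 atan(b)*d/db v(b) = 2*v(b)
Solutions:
 v(b) = C1*exp(2*Integral(1/atan(b), b))


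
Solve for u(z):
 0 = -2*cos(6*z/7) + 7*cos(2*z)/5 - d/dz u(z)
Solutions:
 u(z) = C1 - 7*sin(6*z/7)/3 + 7*sin(2*z)/10


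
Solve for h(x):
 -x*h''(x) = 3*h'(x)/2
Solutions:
 h(x) = C1 + C2/sqrt(x)


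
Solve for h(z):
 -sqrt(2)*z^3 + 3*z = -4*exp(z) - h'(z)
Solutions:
 h(z) = C1 + sqrt(2)*z^4/4 - 3*z^2/2 - 4*exp(z)


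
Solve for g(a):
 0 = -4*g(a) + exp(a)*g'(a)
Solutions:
 g(a) = C1*exp(-4*exp(-a))


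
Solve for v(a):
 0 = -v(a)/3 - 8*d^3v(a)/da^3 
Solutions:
 v(a) = C3*exp(-3^(2/3)*a/6) + (C1*sin(3^(1/6)*a/4) + C2*cos(3^(1/6)*a/4))*exp(3^(2/3)*a/12)


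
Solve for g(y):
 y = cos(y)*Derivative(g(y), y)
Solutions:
 g(y) = C1 + Integral(y/cos(y), y)


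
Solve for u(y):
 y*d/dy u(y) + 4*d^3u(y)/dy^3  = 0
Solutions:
 u(y) = C1 + Integral(C2*airyai(-2^(1/3)*y/2) + C3*airybi(-2^(1/3)*y/2), y)


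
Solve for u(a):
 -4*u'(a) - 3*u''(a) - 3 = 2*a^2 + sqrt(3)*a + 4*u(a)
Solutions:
 u(a) = -a^2/2 - sqrt(3)*a/4 + a + (C1*sin(2*sqrt(2)*a/3) + C2*cos(2*sqrt(2)*a/3))*exp(-2*a/3) - 1 + sqrt(3)/4


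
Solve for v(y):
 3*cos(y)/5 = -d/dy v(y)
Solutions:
 v(y) = C1 - 3*sin(y)/5


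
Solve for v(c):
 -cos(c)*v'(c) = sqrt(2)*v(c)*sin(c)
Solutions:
 v(c) = C1*cos(c)^(sqrt(2))


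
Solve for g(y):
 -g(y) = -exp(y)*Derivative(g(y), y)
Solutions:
 g(y) = C1*exp(-exp(-y))


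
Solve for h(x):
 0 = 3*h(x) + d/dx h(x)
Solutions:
 h(x) = C1*exp(-3*x)


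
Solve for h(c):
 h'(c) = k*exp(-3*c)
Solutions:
 h(c) = C1 - k*exp(-3*c)/3


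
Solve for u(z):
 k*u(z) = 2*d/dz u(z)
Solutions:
 u(z) = C1*exp(k*z/2)


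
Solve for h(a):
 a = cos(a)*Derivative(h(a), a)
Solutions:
 h(a) = C1 + Integral(a/cos(a), a)


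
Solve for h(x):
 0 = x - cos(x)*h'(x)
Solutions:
 h(x) = C1 + Integral(x/cos(x), x)


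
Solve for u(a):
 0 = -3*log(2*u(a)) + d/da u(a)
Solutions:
 -Integral(1/(log(_y) + log(2)), (_y, u(a)))/3 = C1 - a


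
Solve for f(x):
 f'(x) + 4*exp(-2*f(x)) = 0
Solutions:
 f(x) = log(-sqrt(C1 - 8*x))
 f(x) = log(C1 - 8*x)/2


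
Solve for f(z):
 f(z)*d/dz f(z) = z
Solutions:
 f(z) = -sqrt(C1 + z^2)
 f(z) = sqrt(C1 + z^2)


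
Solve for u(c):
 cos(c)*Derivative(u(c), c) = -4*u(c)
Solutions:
 u(c) = C1*(sin(c)^2 - 2*sin(c) + 1)/(sin(c)^2 + 2*sin(c) + 1)


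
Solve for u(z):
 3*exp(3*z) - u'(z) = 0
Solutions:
 u(z) = C1 + exp(3*z)


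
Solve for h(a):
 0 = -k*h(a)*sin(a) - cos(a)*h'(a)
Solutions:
 h(a) = C1*exp(k*log(cos(a)))


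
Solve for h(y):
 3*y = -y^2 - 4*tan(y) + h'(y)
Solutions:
 h(y) = C1 + y^3/3 + 3*y^2/2 - 4*log(cos(y))


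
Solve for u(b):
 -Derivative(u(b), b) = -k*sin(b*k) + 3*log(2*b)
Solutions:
 u(b) = C1 - 3*b*log(b) - 3*b*log(2) + 3*b + k*Piecewise((-cos(b*k)/k, Ne(k, 0)), (0, True))


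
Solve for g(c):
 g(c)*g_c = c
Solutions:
 g(c) = -sqrt(C1 + c^2)
 g(c) = sqrt(C1 + c^2)


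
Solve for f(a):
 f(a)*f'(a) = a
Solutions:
 f(a) = -sqrt(C1 + a^2)
 f(a) = sqrt(C1 + a^2)


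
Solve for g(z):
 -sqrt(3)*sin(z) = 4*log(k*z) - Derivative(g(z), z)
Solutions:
 g(z) = C1 + 4*z*log(k*z) - 4*z - sqrt(3)*cos(z)


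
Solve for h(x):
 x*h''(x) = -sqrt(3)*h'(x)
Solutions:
 h(x) = C1 + C2*x^(1 - sqrt(3))


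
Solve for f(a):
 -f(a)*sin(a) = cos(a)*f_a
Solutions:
 f(a) = C1*cos(a)


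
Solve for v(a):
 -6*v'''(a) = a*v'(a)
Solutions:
 v(a) = C1 + Integral(C2*airyai(-6^(2/3)*a/6) + C3*airybi(-6^(2/3)*a/6), a)


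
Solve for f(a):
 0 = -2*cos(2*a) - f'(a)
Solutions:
 f(a) = C1 - sin(2*a)


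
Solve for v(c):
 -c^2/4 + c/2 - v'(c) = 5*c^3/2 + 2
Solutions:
 v(c) = C1 - 5*c^4/8 - c^3/12 + c^2/4 - 2*c


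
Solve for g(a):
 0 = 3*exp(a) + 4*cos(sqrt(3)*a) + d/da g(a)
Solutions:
 g(a) = C1 - 3*exp(a) - 4*sqrt(3)*sin(sqrt(3)*a)/3


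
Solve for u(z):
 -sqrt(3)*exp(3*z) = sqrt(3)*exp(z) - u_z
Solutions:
 u(z) = C1 + sqrt(3)*exp(3*z)/3 + sqrt(3)*exp(z)
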